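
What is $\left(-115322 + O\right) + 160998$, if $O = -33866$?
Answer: $11810$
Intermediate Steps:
$\left(-115322 + O\right) + 160998 = \left(-115322 - 33866\right) + 160998 = -149188 + 160998 = 11810$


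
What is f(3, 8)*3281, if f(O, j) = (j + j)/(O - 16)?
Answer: -52496/13 ≈ -4038.2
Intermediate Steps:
f(O, j) = 2*j/(-16 + O) (f(O, j) = (2*j)/(-16 + O) = 2*j/(-16 + O))
f(3, 8)*3281 = (2*8/(-16 + 3))*3281 = (2*8/(-13))*3281 = (2*8*(-1/13))*3281 = -16/13*3281 = -52496/13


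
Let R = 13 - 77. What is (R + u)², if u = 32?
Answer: 1024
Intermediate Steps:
R = -64
(R + u)² = (-64 + 32)² = (-32)² = 1024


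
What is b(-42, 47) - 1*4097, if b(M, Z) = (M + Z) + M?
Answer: -4134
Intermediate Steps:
b(M, Z) = Z + 2*M
b(-42, 47) - 1*4097 = (47 + 2*(-42)) - 1*4097 = (47 - 84) - 4097 = -37 - 4097 = -4134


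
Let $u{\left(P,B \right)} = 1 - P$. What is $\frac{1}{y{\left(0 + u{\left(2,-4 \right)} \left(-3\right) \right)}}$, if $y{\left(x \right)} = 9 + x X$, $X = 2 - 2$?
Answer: $\frac{1}{9} \approx 0.11111$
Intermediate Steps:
$X = 0$ ($X = 2 - 2 = 0$)
$y{\left(x \right)} = 9$ ($y{\left(x \right)} = 9 + x 0 = 9 + 0 = 9$)
$\frac{1}{y{\left(0 + u{\left(2,-4 \right)} \left(-3\right) \right)}} = \frac{1}{9}$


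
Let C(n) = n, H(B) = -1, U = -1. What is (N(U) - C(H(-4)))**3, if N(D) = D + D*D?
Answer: 1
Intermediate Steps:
N(D) = D + D**2
(N(U) - C(H(-4)))**3 = (-(1 - 1) - 1*(-1))**3 = (-1*0 + 1)**3 = (0 + 1)**3 = 1**3 = 1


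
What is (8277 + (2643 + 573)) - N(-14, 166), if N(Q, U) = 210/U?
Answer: 953814/83 ≈ 11492.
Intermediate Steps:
(8277 + (2643 + 573)) - N(-14, 166) = (8277 + (2643 + 573)) - 210/166 = (8277 + 3216) - 210/166 = 11493 - 1*105/83 = 11493 - 105/83 = 953814/83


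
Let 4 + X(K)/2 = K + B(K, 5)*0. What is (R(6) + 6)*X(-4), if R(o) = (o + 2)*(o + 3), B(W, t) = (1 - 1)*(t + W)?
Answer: -1248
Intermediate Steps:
B(W, t) = 0 (B(W, t) = 0*(W + t) = 0)
X(K) = -8 + 2*K (X(K) = -8 + 2*(K + 0*0) = -8 + 2*(K + 0) = -8 + 2*K)
R(o) = (2 + o)*(3 + o)
(R(6) + 6)*X(-4) = ((6 + 6**2 + 5*6) + 6)*(-8 + 2*(-4)) = ((6 + 36 + 30) + 6)*(-8 - 8) = (72 + 6)*(-16) = 78*(-16) = -1248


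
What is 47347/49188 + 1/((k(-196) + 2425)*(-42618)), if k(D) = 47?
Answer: 415673891777/431836601904 ≈ 0.96257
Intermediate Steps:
47347/49188 + 1/((k(-196) + 2425)*(-42618)) = 47347/49188 + 1/((47 + 2425)*(-42618)) = 47347*(1/49188) - 1/42618/2472 = 47347/49188 + (1/2472)*(-1/42618) = 47347/49188 - 1/105351696 = 415673891777/431836601904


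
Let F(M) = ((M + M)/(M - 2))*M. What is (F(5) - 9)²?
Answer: 529/9 ≈ 58.778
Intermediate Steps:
F(M) = 2*M²/(-2 + M) (F(M) = ((2*M)/(-2 + M))*M = (2*M/(-2 + M))*M = 2*M²/(-2 + M))
(F(5) - 9)² = (2*5²/(-2 + 5) - 9)² = (2*25/3 - 9)² = (2*25*(⅓) - 9)² = (50/3 - 9)² = (23/3)² = 529/9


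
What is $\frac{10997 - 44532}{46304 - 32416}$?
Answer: $- \frac{33535}{13888} \approx -2.4147$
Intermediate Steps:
$\frac{10997 - 44532}{46304 - 32416} = - \frac{33535}{13888}$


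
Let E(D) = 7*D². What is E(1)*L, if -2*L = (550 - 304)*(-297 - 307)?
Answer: 520044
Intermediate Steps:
L = 74292 (L = -(550 - 304)*(-297 - 307)/2 = -123*(-604) = -½*(-148584) = 74292)
E(1)*L = (7*1²)*74292 = (7*1)*74292 = 7*74292 = 520044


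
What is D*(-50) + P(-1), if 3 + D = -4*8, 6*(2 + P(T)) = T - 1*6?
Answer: 10481/6 ≈ 1746.8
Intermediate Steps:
P(T) = -3 + T/6 (P(T) = -2 + (T - 1*6)/6 = -2 + (T - 6)/6 = -2 + (-6 + T)/6 = -2 + (-1 + T/6) = -3 + T/6)
D = -35 (D = -3 - 4*8 = -3 - 32 = -35)
D*(-50) + P(-1) = -35*(-50) + (-3 + (⅙)*(-1)) = 1750 + (-3 - ⅙) = 1750 - 19/6 = 10481/6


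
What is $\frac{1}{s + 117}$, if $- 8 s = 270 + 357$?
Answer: $\frac{8}{309} \approx 0.02589$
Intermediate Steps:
$s = - \frac{627}{8}$ ($s = - \frac{270 + 357}{8} = \left(- \frac{1}{8}\right) 627 = - \frac{627}{8} \approx -78.375$)
$\frac{1}{s + 117} = \frac{1}{- \frac{627}{8} + 117} = \frac{1}{\frac{309}{8}} = \frac{8}{309}$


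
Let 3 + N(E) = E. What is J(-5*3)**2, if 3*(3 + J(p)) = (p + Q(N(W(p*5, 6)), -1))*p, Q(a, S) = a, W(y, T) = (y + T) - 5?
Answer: 208849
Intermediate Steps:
W(y, T) = -5 + T + y (W(y, T) = (T + y) - 5 = -5 + T + y)
N(E) = -3 + E
J(p) = -3 + p*(-2 + 6*p)/3 (J(p) = -3 + ((p + (-3 + (-5 + 6 + p*5)))*p)/3 = -3 + ((p + (-3 + (-5 + 6 + 5*p)))*p)/3 = -3 + ((p + (-3 + (1 + 5*p)))*p)/3 = -3 + ((p + (-2 + 5*p))*p)/3 = -3 + ((-2 + 6*p)*p)/3 = -3 + (p*(-2 + 6*p))/3 = -3 + p*(-2 + 6*p)/3)
J(-5*3)**2 = (-3 + 2*(-5*3)**2 - (-10)*3/3)**2 = (-3 + 2*(-15)**2 - 2/3*(-15))**2 = (-3 + 2*225 + 10)**2 = (-3 + 450 + 10)**2 = 457**2 = 208849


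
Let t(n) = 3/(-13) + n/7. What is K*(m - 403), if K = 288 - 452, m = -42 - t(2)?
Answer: 6642000/91 ≈ 72989.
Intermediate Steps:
t(n) = -3/13 + n/7 (t(n) = 3*(-1/13) + n*(1/7) = -3/13 + n/7)
m = -3827/91 (m = -42 - (-3/13 + (1/7)*2) = -42 - (-3/13 + 2/7) = -42 - 1*5/91 = -42 - 5/91 = -3827/91 ≈ -42.055)
K = -164
K*(m - 403) = -164*(-3827/91 - 403) = -164*(-40500/91) = 6642000/91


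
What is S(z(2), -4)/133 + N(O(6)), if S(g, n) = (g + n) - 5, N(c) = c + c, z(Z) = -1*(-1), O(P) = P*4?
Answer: 6376/133 ≈ 47.940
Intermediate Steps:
O(P) = 4*P
z(Z) = 1
N(c) = 2*c
S(g, n) = -5 + g + n
S(z(2), -4)/133 + N(O(6)) = (-5 + 1 - 4)/133 + 2*(4*6) = -8*1/133 + 2*24 = -8/133 + 48 = 6376/133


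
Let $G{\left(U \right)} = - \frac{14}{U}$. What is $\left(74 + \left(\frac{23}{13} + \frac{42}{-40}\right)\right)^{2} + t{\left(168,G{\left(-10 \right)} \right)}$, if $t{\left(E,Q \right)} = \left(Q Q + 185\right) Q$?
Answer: $\frac{1975511117}{338000} \approx 5844.7$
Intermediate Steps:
$t{\left(E,Q \right)} = Q \left(185 + Q^{2}\right)$ ($t{\left(E,Q \right)} = \left(Q^{2} + 185\right) Q = \left(185 + Q^{2}\right) Q = Q \left(185 + Q^{2}\right)$)
$\left(74 + \left(\frac{23}{13} + \frac{42}{-40}\right)\right)^{2} + t{\left(168,G{\left(-10 \right)} \right)} = \left(74 + \left(\frac{23}{13} + \frac{42}{-40}\right)\right)^{2} + - \frac{14}{-10} \left(185 + \left(- \frac{14}{-10}\right)^{2}\right) = \left(74 + \left(23 \cdot \frac{1}{13} + 42 \left(- \frac{1}{40}\right)\right)\right)^{2} + \left(-14\right) \left(- \frac{1}{10}\right) \left(185 + \left(\left(-14\right) \left(- \frac{1}{10}\right)\right)^{2}\right) = \left(74 + \left(\frac{23}{13} - \frac{21}{20}\right)\right)^{2} + \frac{7 \left(185 + \left(\frac{7}{5}\right)^{2}\right)}{5} = \left(74 + \frac{187}{260}\right)^{2} + \frac{7 \left(185 + \frac{49}{25}\right)}{5} = \left(\frac{19427}{260}\right)^{2} + \frac{7}{5} \cdot \frac{4674}{25} = \frac{377408329}{67600} + \frac{32718}{125} = \frac{1975511117}{338000}$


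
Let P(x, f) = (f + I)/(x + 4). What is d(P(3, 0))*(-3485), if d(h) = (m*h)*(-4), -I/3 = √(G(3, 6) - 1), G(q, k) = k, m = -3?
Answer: 125460*√5/7 ≈ 40077.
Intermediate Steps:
I = -3*√5 (I = -3*√(6 - 1) = -3*√5 ≈ -6.7082)
P(x, f) = (f - 3*√5)/(4 + x) (P(x, f) = (f - 3*√5)/(x + 4) = (f - 3*√5)/(4 + x))
d(h) = 12*h (d(h) = -3*h*(-4) = 12*h)
d(P(3, 0))*(-3485) = (12*((0 - 3*√5)/(4 + 3)))*(-3485) = (12*((-3*√5)/7))*(-3485) = (12*(-3*√5/7))*(-3485) = -36*√5/7*(-3485) = 125460*√5/7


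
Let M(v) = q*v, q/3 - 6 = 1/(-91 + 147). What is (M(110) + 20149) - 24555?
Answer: -67763/28 ≈ -2420.1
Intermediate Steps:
q = 1011/56 (q = 18 + 3/(-91 + 147) = 18 + 3/56 = 1011/56 ≈ 18.054)
M(v) = 1011*v/56
(M(110) + 20149) - 24555 = ((1011/56)*110 + 20149) - 24555 = (55605/28 + 20149) - 24555 = 619777/28 - 24555 = -67763/28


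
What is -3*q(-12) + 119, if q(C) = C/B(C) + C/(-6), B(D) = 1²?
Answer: 149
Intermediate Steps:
B(D) = 1
q(C) = 5*C/6 (q(C) = C/1 + C/(-6) = C*1 + C*(-⅙) = C - C/6 = 5*C/6)
-3*q(-12) + 119 = -5*(-12)/2 + 119 = -3*(-10) + 119 = 30 + 119 = 149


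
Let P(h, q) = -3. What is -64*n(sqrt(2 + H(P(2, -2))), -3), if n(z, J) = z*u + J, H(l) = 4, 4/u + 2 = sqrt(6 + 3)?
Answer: 192 - 256*sqrt(6) ≈ -435.07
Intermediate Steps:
u = 4 (u = 4/(-2 + sqrt(6 + 3)) = 4/(-2 + sqrt(9)) = 4/(-2 + 3) = 4/1 = 4*1 = 4)
n(z, J) = J + 4*z (n(z, J) = z*4 + J = 4*z + J = J + 4*z)
-64*n(sqrt(2 + H(P(2, -2))), -3) = -64*(-3 + 4*sqrt(2 + 4)) = -64*(-3 + 4*sqrt(6)) = 192 - 256*sqrt(6)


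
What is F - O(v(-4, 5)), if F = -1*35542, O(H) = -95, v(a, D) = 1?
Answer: -35447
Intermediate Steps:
F = -35542
F - O(v(-4, 5)) = -35542 - 1*(-95) = -35542 + 95 = -35447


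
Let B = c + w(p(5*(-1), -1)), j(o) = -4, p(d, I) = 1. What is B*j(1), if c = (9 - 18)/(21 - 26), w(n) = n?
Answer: -56/5 ≈ -11.200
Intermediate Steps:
c = 9/5 (c = -9/(-5) = -9*(-1/5) = 9/5 ≈ 1.8000)
B = 14/5 (B = 9/5 + 1 = 14/5 ≈ 2.8000)
B*j(1) = (14/5)*(-4) = -56/5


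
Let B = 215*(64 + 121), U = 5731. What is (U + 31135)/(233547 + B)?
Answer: 18433/136661 ≈ 0.13488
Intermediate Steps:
B = 39775 (B = 215*185 = 39775)
(U + 31135)/(233547 + B) = (5731 + 31135)/(233547 + 39775) = 36866/273322 = 36866*(1/273322) = 18433/136661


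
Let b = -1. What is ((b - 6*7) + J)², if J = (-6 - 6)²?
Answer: 10201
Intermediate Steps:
J = 144 (J = (-12)² = 144)
((b - 6*7) + J)² = ((-1 - 6*7) + 144)² = ((-1 - 42) + 144)² = (-43 + 144)² = 101² = 10201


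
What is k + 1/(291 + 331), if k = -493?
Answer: -306645/622 ≈ -493.00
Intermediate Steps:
k + 1/(291 + 331) = -493 + 1/(291 + 331) = -493 + 1/622 = -306645/622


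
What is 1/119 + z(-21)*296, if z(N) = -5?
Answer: -176119/119 ≈ -1480.0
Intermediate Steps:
1/119 + z(-21)*296 = 1/119 - 5*296 = 1/119 - 1480 = -176119/119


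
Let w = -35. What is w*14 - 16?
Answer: -506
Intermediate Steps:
w*14 - 16 = -35*14 - 16 = -490 - 16 = -506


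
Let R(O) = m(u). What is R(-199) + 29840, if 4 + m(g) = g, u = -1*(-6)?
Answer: 29842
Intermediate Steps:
u = 6
m(g) = -4 + g
R(O) = 2 (R(O) = -4 + 6 = 2)
R(-199) + 29840 = 2 + 29840 = 29842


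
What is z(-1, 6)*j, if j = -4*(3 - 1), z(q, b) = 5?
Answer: -40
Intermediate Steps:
j = -8 (j = -4*2 = -8)
z(-1, 6)*j = 5*(-8) = -40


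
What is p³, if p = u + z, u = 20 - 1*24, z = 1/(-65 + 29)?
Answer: -3048625/46656 ≈ -65.343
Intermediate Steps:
z = -1/36 (z = 1/(-36) = -1/36 ≈ -0.027778)
u = -4 (u = 20 - 24 = -4)
p = -145/36 (p = -4 - 1/36 = -145/36 ≈ -4.0278)
p³ = (-145/36)³ = -3048625/46656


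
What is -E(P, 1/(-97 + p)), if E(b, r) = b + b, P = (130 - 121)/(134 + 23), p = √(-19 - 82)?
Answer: -18/157 ≈ -0.11465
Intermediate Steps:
p = I*√101 (p = √(-101) = I*√101 ≈ 10.05*I)
P = 9/157 ≈ 0.057325
E(b, r) = 2*b
-E(P, 1/(-97 + p)) = -2*9/157 = -1*18/157 = -18/157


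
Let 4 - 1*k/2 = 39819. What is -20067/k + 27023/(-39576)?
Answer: -678834949/1575718440 ≈ -0.43081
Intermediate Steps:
k = -79630 (k = 8 - 2*39819 = 8 - 79638 = -79630)
-20067/k + 27023/(-39576) = -20067/(-79630) + 27023/(-39576) = -20067*(-1/79630) + 27023*(-1/39576) = 20067/79630 - 27023/39576 = -678834949/1575718440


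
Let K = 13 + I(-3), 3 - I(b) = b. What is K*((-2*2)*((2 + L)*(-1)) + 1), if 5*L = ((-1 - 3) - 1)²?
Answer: 551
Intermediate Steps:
I(b) = 3 - b
K = 19 (K = 13 + (3 - 1*(-3)) = 13 + (3 + 3) = 13 + 6 = 19)
L = 5 (L = ((-1 - 3) - 1)²/5 = (-4 - 1)²/5 = (⅕)*(-5)² = (⅕)*25 = 5)
K*((-2*2)*((2 + L)*(-1)) + 1) = 19*((-2*2)*((2 + 5)*(-1)) + 1) = 19*(-28*(-1) + 1) = 19*(-4*(-7) + 1) = 19*(28 + 1) = 19*29 = 551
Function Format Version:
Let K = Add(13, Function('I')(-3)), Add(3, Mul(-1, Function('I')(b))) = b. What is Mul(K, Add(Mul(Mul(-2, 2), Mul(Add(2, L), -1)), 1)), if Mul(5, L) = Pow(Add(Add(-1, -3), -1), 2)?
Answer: 551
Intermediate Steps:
Function('I')(b) = Add(3, Mul(-1, b))
K = 19 (K = Add(13, Add(3, Mul(-1, -3))) = Add(13, Add(3, 3)) = Add(13, 6) = 19)
L = 5 (L = Mul(Rational(1, 5), Pow(Add(Add(-1, -3), -1), 2)) = Mul(Rational(1, 5), Pow(Add(-4, -1), 2)) = Mul(Rational(1, 5), Pow(-5, 2)) = Mul(Rational(1, 5), 25) = 5)
Mul(K, Add(Mul(Mul(-2, 2), Mul(Add(2, L), -1)), 1)) = Mul(19, Add(Mul(Mul(-2, 2), Mul(Add(2, 5), -1)), 1)) = Mul(19, Add(Mul(-4, Mul(7, -1)), 1)) = Mul(19, Add(Mul(-4, -7), 1)) = Mul(19, Add(28, 1)) = Mul(19, 29) = 551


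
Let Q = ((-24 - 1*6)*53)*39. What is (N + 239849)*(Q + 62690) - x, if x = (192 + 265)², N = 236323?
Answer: 323588111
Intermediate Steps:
Q = -62010 (Q = ((-24 - 6)*53)*39 = -30*53*39 = -1590*39 = -62010)
x = 208849 (x = 457² = 208849)
(N + 239849)*(Q + 62690) - x = (236323 + 239849)*(-62010 + 62690) - 1*208849 = 476172*680 - 208849 = 323796960 - 208849 = 323588111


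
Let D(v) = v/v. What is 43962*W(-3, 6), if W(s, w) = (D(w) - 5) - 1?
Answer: -219810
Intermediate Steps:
D(v) = 1
W(s, w) = -5 (W(s, w) = (1 - 5) - 1 = -4 - 1 = -5)
43962*W(-3, 6) = 43962*(-5) = -219810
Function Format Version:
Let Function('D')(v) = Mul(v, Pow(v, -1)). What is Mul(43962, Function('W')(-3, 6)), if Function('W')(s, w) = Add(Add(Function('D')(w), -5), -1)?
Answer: -219810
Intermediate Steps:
Function('D')(v) = 1
Function('W')(s, w) = -5 (Function('W')(s, w) = Add(Add(1, -5), -1) = Add(-4, -1) = -5)
Mul(43962, Function('W')(-3, 6)) = Mul(43962, -5) = -219810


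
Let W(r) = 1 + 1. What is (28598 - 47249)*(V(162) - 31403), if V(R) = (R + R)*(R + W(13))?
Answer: -405342183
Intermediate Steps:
W(r) = 2
V(R) = 2*R*(2 + R) (V(R) = (R + R)*(R + 2) = (2*R)*(2 + R) = 2*R*(2 + R))
(28598 - 47249)*(V(162) - 31403) = (28598 - 47249)*(2*162*(2 + 162) - 31403) = -18651*(2*162*164 - 31403) = -18651*(53136 - 31403) = -18651*21733 = -405342183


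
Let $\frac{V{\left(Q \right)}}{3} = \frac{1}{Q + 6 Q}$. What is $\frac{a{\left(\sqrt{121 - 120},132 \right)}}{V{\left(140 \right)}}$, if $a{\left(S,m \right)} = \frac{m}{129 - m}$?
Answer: $- \frac{43120}{3} \approx -14373.0$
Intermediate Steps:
$V{\left(Q \right)} = \frac{3}{7 Q}$ ($V{\left(Q \right)} = \frac{3}{Q + 6 Q} = \frac{3}{7 Q}$)
$\frac{a{\left(\sqrt{121 - 120},132 \right)}}{V{\left(140 \right)}} = \frac{\left(-1\right) 132 \frac{1}{-129 + 132}}{\frac{3}{7} \cdot \frac{1}{140}} = \frac{\left(-1\right) 132 \cdot \frac{1}{3}}{\frac{3}{7} \cdot \frac{1}{140}} = \frac{\left(-1\right) 132 \cdot \frac{1}{3}}{\frac{3}{980}} = \left(-44\right) \frac{980}{3} = - \frac{43120}{3}$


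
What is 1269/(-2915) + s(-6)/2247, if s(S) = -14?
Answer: -413179/935715 ≈ -0.44157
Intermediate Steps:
1269/(-2915) + s(-6)/2247 = 1269/(-2915) - 14/2247 = 1269*(-1/2915) - 14*1/2247 = -1269/2915 - 2/321 = -413179/935715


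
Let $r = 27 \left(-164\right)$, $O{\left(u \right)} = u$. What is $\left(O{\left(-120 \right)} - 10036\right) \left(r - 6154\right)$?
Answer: $107470792$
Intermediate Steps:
$r = -4428$
$\left(O{\left(-120 \right)} - 10036\right) \left(r - 6154\right) = \left(-120 - 10036\right) \left(-4428 - 6154\right) = \left(-10156\right) \left(-10582\right) = 107470792$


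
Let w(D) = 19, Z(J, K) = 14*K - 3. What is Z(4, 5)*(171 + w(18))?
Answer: 12730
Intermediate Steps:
Z(J, K) = -3 + 14*K
Z(4, 5)*(171 + w(18)) = (-3 + 14*5)*(171 + 19) = (-3 + 70)*190 = 67*190 = 12730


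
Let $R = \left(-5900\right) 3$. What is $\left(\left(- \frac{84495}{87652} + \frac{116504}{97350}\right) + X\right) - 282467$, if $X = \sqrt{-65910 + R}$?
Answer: $- \frac{1205133474423521}{4266461100} + 3 i \sqrt{9290} \approx -2.8247 \cdot 10^{5} + 289.15 i$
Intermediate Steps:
$R = -17700$
$X = 3 i \sqrt{9290}$ ($X = \sqrt{-65910 - 17700} = \sqrt{-83610} = 3 i \sqrt{9290} \approx 289.15 i$)
$\left(\left(- \frac{84495}{87652} + \frac{116504}{97350}\right) + X\right) - 282467 = \left(\left(- \frac{84495}{87652} + \frac{116504}{97350}\right) + 3 i \sqrt{9290}\right) - 282467 = \left(\left(\left(-84495\right) \frac{1}{87652} + 116504 \cdot \frac{1}{97350}\right) + 3 i \sqrt{9290}\right) - 282467 = \left(\left(- \frac{84495}{87652} + \frac{58252}{48675}\right) + 3 i \sqrt{9290}\right) - 282467 = \left(\frac{993110179}{4266461100} + 3 i \sqrt{9290}\right) - 282467 = - \frac{1205133474423521}{4266461100} + 3 i \sqrt{9290}$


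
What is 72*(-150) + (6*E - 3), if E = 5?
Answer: -10773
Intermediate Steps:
72*(-150) + (6*E - 3) = 72*(-150) + (6*5 - 3) = -10800 + (30 - 3) = -10800 + 27 = -10773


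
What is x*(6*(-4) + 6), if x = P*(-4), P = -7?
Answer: -504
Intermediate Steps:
x = 28 (x = -7*(-4) = 28)
x*(6*(-4) + 6) = 28*(6*(-4) + 6) = 28*(-24 + 6) = 28*(-18) = -504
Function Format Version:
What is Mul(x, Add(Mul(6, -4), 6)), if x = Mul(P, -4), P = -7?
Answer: -504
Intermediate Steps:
x = 28 (x = Mul(-7, -4) = 28)
Mul(x, Add(Mul(6, -4), 6)) = Mul(28, Add(Mul(6, -4), 6)) = Mul(28, Add(-24, 6)) = Mul(28, -18) = -504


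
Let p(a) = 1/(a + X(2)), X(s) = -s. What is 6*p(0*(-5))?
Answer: -3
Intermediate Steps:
p(a) = 1/(-2 + a) (p(a) = 1/(a - 1*2) = 1/(a - 2) = 1/(-2 + a))
6*p(0*(-5)) = 6/(-2 + 0*(-5)) = 6/(-2 + 0) = 6/(-2) = 6*(-½) = -3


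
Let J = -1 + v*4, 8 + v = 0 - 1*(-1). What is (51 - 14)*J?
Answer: -1073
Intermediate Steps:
v = -7 (v = -8 + (0 - 1*(-1)) = -8 + (0 + 1) = -8 + 1 = -7)
J = -29 (J = -1 - 7*4 = -1 - 28 = -29)
(51 - 14)*J = (51 - 14)*(-29) = 37*(-29) = -1073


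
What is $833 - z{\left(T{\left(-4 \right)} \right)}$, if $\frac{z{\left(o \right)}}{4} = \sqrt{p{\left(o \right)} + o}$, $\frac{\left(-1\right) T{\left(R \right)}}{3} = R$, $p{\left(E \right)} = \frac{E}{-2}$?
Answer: $833 - 4 \sqrt{6} \approx 823.2$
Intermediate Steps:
$p{\left(E \right)} = - \frac{E}{2}$ ($p{\left(E \right)} = E \left(- \frac{1}{2}\right) = - \frac{E}{2}$)
$T{\left(R \right)} = - 3 R$
$z{\left(o \right)} = 2 \sqrt{2} \sqrt{o}$ ($z{\left(o \right)} = 4 \sqrt{- \frac{o}{2} + o} = 4 \sqrt{\frac{o}{2}} = 4 \frac{\sqrt{2} \sqrt{o}}{2} = 2 \sqrt{2} \sqrt{o}$)
$833 - z{\left(T{\left(-4 \right)} \right)} = 833 - 2 \sqrt{2} \sqrt{\left(-3\right) \left(-4\right)} = 833 - 2 \sqrt{2} \sqrt{12} = 833 - 2 \sqrt{2} \cdot 2 \sqrt{3} = 833 - 4 \sqrt{6}$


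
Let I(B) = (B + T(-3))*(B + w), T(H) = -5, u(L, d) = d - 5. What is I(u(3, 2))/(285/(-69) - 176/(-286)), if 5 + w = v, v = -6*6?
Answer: -105248/1051 ≈ -100.14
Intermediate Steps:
v = -36
u(L, d) = -5 + d
w = -41 (w = -5 - 36 = -41)
I(B) = (-41 + B)*(-5 + B) (I(B) = (B - 5)*(B - 41) = (-5 + B)*(-41 + B) = (-41 + B)*(-5 + B))
I(u(3, 2))/(285/(-69) - 176/(-286)) = (205 + (-5 + 2)² - 46*(-5 + 2))/(285/(-69) - 176/(-286)) = (205 + (-3)² - 46*(-3))/(285*(-1/69) - 176*(-1/286)) = (205 + 9 + 138)/(-95/23 + 8/13) = 352/(-1051/299) = 352*(-299/1051) = -105248/1051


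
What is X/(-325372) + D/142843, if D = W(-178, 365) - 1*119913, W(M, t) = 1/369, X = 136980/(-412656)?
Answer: -495084342764525251/589756075794010512 ≈ -0.83947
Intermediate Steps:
X = -11415/34388 (X = 136980*(-1/412656) = -11415/34388 ≈ -0.33195)
W(M, t) = 1/369
D = -44247896/369 (D = 1/369 - 1*119913 = 1/369 - 119913 = -44247896/369 ≈ -1.1991e+5)
X/(-325372) + D/142843 = -11415/34388/(-325372) - 44247896/369/142843 = -11415/34388*(-1/325372) - 44247896/369*1/142843 = 11415/11188892336 - 44247896/52709067 = -495084342764525251/589756075794010512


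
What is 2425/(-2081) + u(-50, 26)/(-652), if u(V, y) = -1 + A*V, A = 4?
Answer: -1162819/1356812 ≈ -0.85702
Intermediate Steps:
u(V, y) = -1 + 4*V
2425/(-2081) + u(-50, 26)/(-652) = 2425/(-2081) + (-1 + 4*(-50))/(-652) = 2425*(-1/2081) + (-1 - 200)*(-1/652) = -2425/2081 - 201*(-1/652) = -2425/2081 + 201/652 = -1162819/1356812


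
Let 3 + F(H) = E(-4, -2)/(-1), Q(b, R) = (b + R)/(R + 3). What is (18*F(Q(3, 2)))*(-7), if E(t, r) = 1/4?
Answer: 819/2 ≈ 409.50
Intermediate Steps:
E(t, r) = 1/4
Q(b, R) = (R + b)/(3 + R)
F(H) = -13/4 (F(H) = -3 + (1/4)/(-1) = -3 + (1/4)*(-1) = -3 - 1/4 = -13/4)
(18*F(Q(3, 2)))*(-7) = (18*(-13/4))*(-7) = -117/2*(-7) = 819/2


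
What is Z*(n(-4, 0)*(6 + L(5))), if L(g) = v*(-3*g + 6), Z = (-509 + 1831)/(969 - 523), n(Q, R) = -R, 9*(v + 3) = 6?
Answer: 0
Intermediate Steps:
v = -7/3 (v = -3 + (⅑)*6 = -3 + ⅔ = -7/3 ≈ -2.3333)
Z = 661/223 (Z = 1322/446 = 1322*(1/446) = 661/223 ≈ 2.9641)
L(g) = -14 + 7*g (L(g) = -7*(-3*g + 6)/3 = -7*(6 - 3*g)/3 = -14 + 7*g)
Z*(n(-4, 0)*(6 + L(5))) = 661*((-1*0)*(6 + (-14 + 7*5)))/223 = 661*(0*(6 + (-14 + 35)))/223 = 661*(0*(6 + 21))/223 = 661*(0*27)/223 = (661/223)*0 = 0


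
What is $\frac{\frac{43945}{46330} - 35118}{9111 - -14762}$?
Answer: $- \frac{325394599}{221207218} \approx -1.471$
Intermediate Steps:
$\frac{\frac{43945}{46330} - 35118}{9111 - -14762} = \frac{43945 \cdot \frac{1}{46330} - 35118}{9111 + 14762} = \frac{\frac{8789}{9266} - 35118}{23873} = \left(- \frac{325394599}{9266}\right) \frac{1}{23873} = - \frac{325394599}{221207218}$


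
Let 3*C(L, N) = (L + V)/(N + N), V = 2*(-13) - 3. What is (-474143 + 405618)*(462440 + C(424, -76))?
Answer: -14450020588625/456 ≈ -3.1689e+10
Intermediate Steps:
V = -29 (V = -26 - 3 = -29)
C(L, N) = (-29 + L)/(6*N) (C(L, N) = ((L - 29)/(N + N))/3 = ((-29 + L)/((2*N)))/3 = ((-29 + L)*(1/(2*N)))/3 = ((-29 + L)/(2*N))/3 = (-29 + L)/(6*N))
(-474143 + 405618)*(462440 + C(424, -76)) = (-474143 + 405618)*(462440 + (1/6)*(-29 + 424)/(-76)) = -68525*(462440 + (1/6)*(-1/76)*395) = -68525*(462440 - 395/456) = -68525*210872245/456 = -14450020588625/456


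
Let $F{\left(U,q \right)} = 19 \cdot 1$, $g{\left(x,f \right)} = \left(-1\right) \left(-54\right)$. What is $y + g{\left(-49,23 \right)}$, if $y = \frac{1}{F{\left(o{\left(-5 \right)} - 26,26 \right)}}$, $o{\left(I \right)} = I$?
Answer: $\frac{1027}{19} \approx 54.053$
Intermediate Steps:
$g{\left(x,f \right)} = 54$
$F{\left(U,q \right)} = 19$
$y = \frac{1}{19} \approx 0.052632$
$y + g{\left(-49,23 \right)} = \frac{1}{19} + 54 = \frac{1027}{19}$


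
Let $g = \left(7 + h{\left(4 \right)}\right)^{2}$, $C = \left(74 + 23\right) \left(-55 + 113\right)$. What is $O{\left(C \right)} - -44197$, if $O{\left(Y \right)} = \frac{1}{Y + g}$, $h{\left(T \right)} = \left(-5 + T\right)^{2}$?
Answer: $\frac{251480931}{5690} \approx 44197.0$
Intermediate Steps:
$C = 5626$ ($C = 97 \cdot 58 = 5626$)
$g = 64$ ($g = \left(7 + \left(-5 + 4\right)^{2}\right)^{2} = \left(7 + \left(-1\right)^{2}\right)^{2} = \left(7 + 1\right)^{2} = 8^{2} = 64$)
$O{\left(Y \right)} = \frac{1}{64 + Y}$ ($O{\left(Y \right)} = \frac{1}{Y + 64} = \frac{1}{64 + Y}$)
$O{\left(C \right)} - -44197 = \frac{1}{64 + 5626} - -44197 = \frac{1}{5690} + 44197 = \frac{251480931}{5690}$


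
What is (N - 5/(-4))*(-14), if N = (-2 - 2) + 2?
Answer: 21/2 ≈ 10.500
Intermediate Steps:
N = -2 (N = -4 + 2 = -2)
(N - 5/(-4))*(-14) = (-2 - 5/(-4))*(-14) = (-2 - 5*(-¼))*(-14) = (-2 + 5/4)*(-14) = -¾*(-14) = 21/2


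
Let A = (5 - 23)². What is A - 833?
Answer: -509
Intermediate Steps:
A = 324 (A = (-18)² = 324)
A - 833 = 324 - 833 = -509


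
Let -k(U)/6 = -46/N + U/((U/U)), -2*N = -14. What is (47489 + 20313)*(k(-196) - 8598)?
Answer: -500553108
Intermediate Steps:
N = 7 (N = -½*(-14) = 7)
k(U) = 276/7 - 6*U (k(U) = -6*(-46/7 + U/((U/U))) = -6*(-46*⅐ + U/1) = -6*(-46/7 + U*1) = -6*(-46/7 + U) = 276/7 - 6*U)
(47489 + 20313)*(k(-196) - 8598) = (47489 + 20313)*((276/7 - 6*(-196)) - 8598) = 67802*((276/7 + 1176) - 8598) = 67802*(8508/7 - 8598) = 67802*(-51678/7) = -500553108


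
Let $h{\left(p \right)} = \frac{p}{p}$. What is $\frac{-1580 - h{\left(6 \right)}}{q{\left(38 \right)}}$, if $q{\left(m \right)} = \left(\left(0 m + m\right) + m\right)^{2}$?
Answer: $- \frac{1581}{5776} \approx -0.27372$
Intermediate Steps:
$h{\left(p \right)} = 1$
$q{\left(m \right)} = 4 m^{2}$ ($q{\left(m \right)} = \left(\left(0 + m\right) + m\right)^{2} = \left(m + m\right)^{2} = \left(2 m\right)^{2} = 4 m^{2}$)
$\frac{-1580 - h{\left(6 \right)}}{q{\left(38 \right)}} = \frac{-1580 - 1}{4 \cdot 38^{2}} = \frac{-1580 - 1}{4 \cdot 1444} = - \frac{1581}{5776}$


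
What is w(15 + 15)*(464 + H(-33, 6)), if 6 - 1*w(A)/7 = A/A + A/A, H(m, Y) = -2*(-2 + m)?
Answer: 14952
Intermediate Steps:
H(m, Y) = 4 - 2*m
w(A) = 28 (w(A) = 42 - 7*(A/A + A/A) = 42 - 7*(1 + 1) = 42 - 7*2 = 42 - 14 = 28)
w(15 + 15)*(464 + H(-33, 6)) = 28*(464 + (4 - 2*(-33))) = 28*(464 + (4 + 66)) = 28*(464 + 70) = 28*534 = 14952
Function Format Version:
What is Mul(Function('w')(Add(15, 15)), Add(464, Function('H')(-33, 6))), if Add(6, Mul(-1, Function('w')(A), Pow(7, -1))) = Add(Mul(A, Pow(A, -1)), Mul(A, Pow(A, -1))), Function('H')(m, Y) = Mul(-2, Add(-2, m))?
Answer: 14952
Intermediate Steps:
Function('H')(m, Y) = Add(4, Mul(-2, m))
Function('w')(A) = 28 (Function('w')(A) = Add(42, Mul(-7, Add(Mul(A, Pow(A, -1)), Mul(A, Pow(A, -1))))) = Add(42, Mul(-7, Add(1, 1))) = Add(42, Mul(-7, 2)) = Add(42, -14) = 28)
Mul(Function('w')(Add(15, 15)), Add(464, Function('H')(-33, 6))) = Mul(28, Add(464, Add(4, Mul(-2, -33)))) = Mul(28, Add(464, Add(4, 66))) = Mul(28, Add(464, 70)) = Mul(28, 534) = 14952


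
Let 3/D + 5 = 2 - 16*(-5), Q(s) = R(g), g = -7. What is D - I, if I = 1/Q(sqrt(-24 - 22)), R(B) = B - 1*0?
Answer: 2/11 ≈ 0.18182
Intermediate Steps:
R(B) = B (R(B) = B + 0 = B)
Q(s) = -7
D = 3/77 (D = 3/(-5 + (2 - 16*(-5))) = 3/(-5 + (2 + 80)) = 3/(-5 + 82) = 3/77 ≈ 0.038961)
I = -1/7 (I = 1/(-7) = -1/7 ≈ -0.14286)
D - I = 3/77 - 1*(-1/7) = 3/77 + 1/7 = 2/11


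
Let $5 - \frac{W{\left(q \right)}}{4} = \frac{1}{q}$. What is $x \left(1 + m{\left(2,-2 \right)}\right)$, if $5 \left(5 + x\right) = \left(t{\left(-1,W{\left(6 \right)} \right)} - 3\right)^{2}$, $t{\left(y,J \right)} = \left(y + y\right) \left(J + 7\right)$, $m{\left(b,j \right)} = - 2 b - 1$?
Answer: $- \frac{110656}{45} \approx -2459.0$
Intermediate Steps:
$m{\left(b,j \right)} = -1 - 2 b$
$W{\left(q \right)} = 20 - \frac{4}{q}$
$t{\left(y,J \right)} = 2 y \left(7 + J\right)$
$x = \frac{27664}{45}$ ($x = -5 + \frac{\left(2 \left(-1\right) \left(7 + \left(20 - \frac{4}{6}\right)\right) - 3\right)^{2}}{5} = -5 + \frac{\left(2 \left(-1\right) \left(7 + \left(20 - \frac{2}{3}\right)\right) - 3\right)^{2}}{5} = -5 + \frac{\left(2 \left(-1\right) \left(7 + \frac{58}{3}\right) - 3\right)^{2}}{5} = -5 + \frac{\left(2 \left(-1\right) \frac{79}{3} - 3\right)^{2}}{5} = -5 + \frac{\left(- \frac{158}{3} - 3\right)^{2}}{5} = -5 + \frac{\left(- \frac{167}{3}\right)^{2}}{5} = -5 + \frac{1}{5} \cdot \frac{27889}{9} = -5 + \frac{27889}{45} = \frac{27664}{45} \approx 614.76$)
$x \left(1 + m{\left(2,-2 \right)}\right) = \frac{27664 \left(1 - 5\right)}{45} = \frac{27664}{45} \left(-4\right) = - \frac{110656}{45}$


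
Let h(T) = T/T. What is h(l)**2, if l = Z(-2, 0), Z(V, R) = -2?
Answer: 1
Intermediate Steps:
l = -2
h(T) = 1
h(l)**2 = 1**2 = 1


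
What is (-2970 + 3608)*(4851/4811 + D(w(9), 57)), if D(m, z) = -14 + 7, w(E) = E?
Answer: -18390988/4811 ≈ -3822.7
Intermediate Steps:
D(m, z) = -7
(-2970 + 3608)*(4851/4811 + D(w(9), 57)) = (-2970 + 3608)*(4851/4811 - 7) = 638*(4851*(1/4811) - 7) = 638*(4851/4811 - 7) = 638*(-28826/4811) = -18390988/4811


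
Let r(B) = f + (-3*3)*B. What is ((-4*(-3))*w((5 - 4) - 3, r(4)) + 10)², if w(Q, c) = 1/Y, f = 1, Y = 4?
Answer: 169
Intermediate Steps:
r(B) = 1 - 9*B (r(B) = 1 + (-3*3)*B = 1 - 9*B)
w(Q, c) = ¼ (w(Q, c) = 1/4 = ¼)
((-4*(-3))*w((5 - 4) - 3, r(4)) + 10)² = (-4*(-3)*(¼) + 10)² = (12*(¼) + 10)² = (3 + 10)² = 13² = 169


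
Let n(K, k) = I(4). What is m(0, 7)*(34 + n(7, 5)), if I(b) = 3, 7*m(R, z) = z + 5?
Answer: 444/7 ≈ 63.429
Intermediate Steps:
m(R, z) = 5/7 + z/7 (m(R, z) = (z + 5)/7 = (5 + z)/7 = 5/7 + z/7)
n(K, k) = 3
m(0, 7)*(34 + n(7, 5)) = (5/7 + (⅐)*7)*(34 + 3) = (5/7 + 1)*37 = (12/7)*37 = 444/7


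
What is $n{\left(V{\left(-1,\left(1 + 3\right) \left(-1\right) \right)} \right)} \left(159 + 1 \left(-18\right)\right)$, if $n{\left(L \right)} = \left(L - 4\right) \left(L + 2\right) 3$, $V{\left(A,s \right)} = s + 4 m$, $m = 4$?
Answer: $47376$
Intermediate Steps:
$V{\left(A,s \right)} = 16 + s$ ($V{\left(A,s \right)} = s + 4 \cdot 4 = s + 16 = 16 + s$)
$n{\left(L \right)} = 3 \left(-4 + L\right) \left(2 + L\right)$ ($n{\left(L \right)} = \left(-4 + L\right) \left(2 + L\right) 3 = 3 \left(-4 + L\right) \left(2 + L\right)$)
$n{\left(V{\left(-1,\left(1 + 3\right) \left(-1\right) \right)} \right)} \left(159 + 1 \left(-18\right)\right) = \left(-24 - 6 \left(16 + \left(1 + 3\right) \left(-1\right)\right) + 3 \left(16 + \left(1 + 3\right) \left(-1\right)\right)^{2}\right) \left(159 + 1 \left(-18\right)\right) = \left(-24 - 6 \left(16 + 4 \left(-1\right)\right) + 3 \left(16 + 4 \left(-1\right)\right)^{2}\right) \left(159 - 18\right) = \left(-24 - 6 \left(16 - 4\right) + 3 \left(16 - 4\right)^{2}\right) 141 = \left(-24 - 72 + 3 \cdot 12^{2}\right) 141 = \left(-24 - 72 + 3 \cdot 144\right) 141 = \left(-24 - 72 + 432\right) 141 = 336 \cdot 141 = 47376$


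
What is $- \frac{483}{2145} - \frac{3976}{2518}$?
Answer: $- \frac{1624119}{900185} \approx -1.8042$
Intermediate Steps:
$- \frac{483}{2145} - \frac{3976}{2518} = \left(-483\right) \frac{1}{2145} - \frac{1988}{1259} = - \frac{161}{715} - \frac{1988}{1259} = - \frac{1624119}{900185}$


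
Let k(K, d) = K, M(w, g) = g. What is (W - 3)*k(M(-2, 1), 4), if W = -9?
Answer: -12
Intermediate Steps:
(W - 3)*k(M(-2, 1), 4) = (-9 - 3)*1 = -12*1 = -12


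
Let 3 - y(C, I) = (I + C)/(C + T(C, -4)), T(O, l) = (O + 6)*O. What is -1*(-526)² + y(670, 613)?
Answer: -125496107353/453590 ≈ -2.7667e+5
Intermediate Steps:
T(O, l) = O*(6 + O) (T(O, l) = (6 + O)*O = O*(6 + O))
y(C, I) = 3 - (C + I)/(C + C*(6 + C)) (y(C, I) = 3 - (I + C)/(C + C*(6 + C)) = 3 - (C + I)/(C + C*(6 + C)))
-1*(-526)² + y(670, 613) = -1*(-526)² + (-1*613 + 3*670² + 20*670)/(670*(7 + 670)) = -1*276676 + (1/670)*(-613 + 3*448900 + 13400)/677 = -276676 + (1/670)*(1/677)*(-613 + 1346700 + 13400) = -276676 + (1/670)*(1/677)*1359487 = -276676 + 1359487/453590 = -125496107353/453590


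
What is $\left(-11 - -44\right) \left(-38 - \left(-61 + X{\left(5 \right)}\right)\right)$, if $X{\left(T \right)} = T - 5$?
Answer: $759$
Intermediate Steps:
$X{\left(T \right)} = -5 + T$ ($X{\left(T \right)} = T - 5 = -5 + T$)
$\left(-11 - -44\right) \left(-38 - \left(-61 + X{\left(5 \right)}\right)\right) = \left(-11 - -44\right) \left(-38 + \left(61 - \left(-5 + 5\right)\right)\right) = \left(-11 + 44\right) \left(-38 + \left(61 - 0\right)\right) = 33 \left(-38 + \left(61 + 0\right)\right) = 33 \left(-38 + 61\right) = 33 \cdot 23 = 759$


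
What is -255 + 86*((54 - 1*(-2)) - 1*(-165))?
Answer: 18751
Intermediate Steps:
-255 + 86*((54 - 1*(-2)) - 1*(-165)) = -255 + 86*((54 + 2) + 165) = -255 + 86*(56 + 165) = -255 + 86*221 = -255 + 19006 = 18751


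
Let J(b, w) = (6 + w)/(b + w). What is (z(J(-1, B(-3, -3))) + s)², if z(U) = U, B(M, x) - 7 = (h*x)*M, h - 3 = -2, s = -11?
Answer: 20449/225 ≈ 90.884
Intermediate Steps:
h = 1 (h = 3 - 2 = 1)
B(M, x) = 7 + M*x (B(M, x) = 7 + (1*x)*M = 7 + x*M = 7 + M*x)
J(b, w) = (6 + w)/(b + w)
(z(J(-1, B(-3, -3))) + s)² = ((6 + (7 - 3*(-3)))/(-1 + (7 - 3*(-3))) - 11)² = ((6 + (7 + 9))/(-1 + (7 + 9)) - 11)² = ((6 + 16)/(-1 + 16) - 11)² = (22/15 - 11)² = (-143/15)² = 20449/225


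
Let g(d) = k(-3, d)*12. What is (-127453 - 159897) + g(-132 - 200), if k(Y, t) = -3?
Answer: -287386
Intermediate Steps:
g(d) = -36 (g(d) = -3*12 = -36)
(-127453 - 159897) + g(-132 - 200) = (-127453 - 159897) - 36 = -287350 - 36 = -287386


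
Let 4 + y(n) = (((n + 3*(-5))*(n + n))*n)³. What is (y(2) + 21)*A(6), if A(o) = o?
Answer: -6749082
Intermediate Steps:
y(n) = -4 + 8*n⁶*(-15 + n)³ (y(n) = -4 + (((n + 3*(-5))*(n + n))*n)³ = -4 + (((n - 15)*(2*n))*n)³ = -4 + (((-15 + n)*(2*n))*n)³ = -4 + ((2*n*(-15 + n))*n)³ = -4 + (2*n²*(-15 + n))³ = -4 + 8*n⁶*(-15 + n)³)
(y(2) + 21)*A(6) = ((-4 + 8*2⁶*(-15 + 2)³) + 21)*6 = ((-4 + 8*64*(-13)³) + 21)*6 = ((-4 + 8*64*(-2197)) + 21)*6 = ((-4 - 1124864) + 21)*6 = (-1124868 + 21)*6 = -1124847*6 = -6749082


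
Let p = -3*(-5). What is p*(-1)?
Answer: -15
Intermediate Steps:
p = 15
p*(-1) = 15*(-1) = -15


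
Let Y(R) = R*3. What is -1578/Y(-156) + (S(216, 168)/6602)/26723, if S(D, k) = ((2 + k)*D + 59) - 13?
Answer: 23201353723/6880584594 ≈ 3.3720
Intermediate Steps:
S(D, k) = 46 + D*(2 + k) (S(D, k) = (D*(2 + k) + 59) - 13 = (59 + D*(2 + k)) - 13 = 46 + D*(2 + k))
Y(R) = 3*R
-1578/Y(-156) + (S(216, 168)/6602)/26723 = -1578/(3*(-156)) + ((46 + 2*216 + 216*168)/6602)/26723 = -1578/(-468) + ((46 + 432 + 36288)*(1/6602))*(1/26723) = -1578*(-1/468) + (36766*(1/6602))*(1/26723) = 263/78 + (18383/3301)*(1/26723) = 263/78 + 18383/88212623 = 23201353723/6880584594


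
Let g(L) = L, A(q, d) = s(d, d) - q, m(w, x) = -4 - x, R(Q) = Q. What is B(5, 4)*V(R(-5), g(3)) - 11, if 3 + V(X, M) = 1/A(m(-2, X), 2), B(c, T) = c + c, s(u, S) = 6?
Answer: -39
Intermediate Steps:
A(q, d) = 6 - q
B(c, T) = 2*c
V(X, M) = -3 + 1/(10 + X) (V(X, M) = -3 + 1/(6 - (-4 - X)) = -3 + 1/(6 + (4 + X)) = -3 + 1/(10 + X))
B(5, 4)*V(R(-5), g(3)) - 11 = (2*5)*((-29 - 3*(-5))/(10 - 5)) - 11 = 10*((-29 + 15)/5) - 11 = 10*((⅕)*(-14)) - 11 = 10*(-14/5) - 11 = -28 - 11 = -39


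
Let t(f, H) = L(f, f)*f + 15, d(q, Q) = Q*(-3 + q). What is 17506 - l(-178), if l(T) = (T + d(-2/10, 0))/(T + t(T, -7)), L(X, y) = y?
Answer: 551806804/31521 ≈ 17506.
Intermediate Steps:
t(f, H) = 15 + f² (t(f, H) = f*f + 15 = f² + 15 = 15 + f²)
l(T) = T/(15 + T + T²) (l(T) = (T + 0*(-3 - 2/10))/(T + (15 + T²)) = (T + 0*(-3 - 2*⅒))/(15 + T + T²) = (T + 0*(-3 - ⅕))/(15 + T + T²) = (T + 0*(-16/5))/(15 + T + T²) = (T + 0)/(15 + T + T²) = T/(15 + T + T²))
17506 - l(-178) = 17506 - (-178)/(15 - 178 + (-178)²) = 17506 - (-178)/(15 - 178 + 31684) = 17506 - (-178)/31521 = 17506 - 1*(-178/31521) = 17506 + 178/31521 = 551806804/31521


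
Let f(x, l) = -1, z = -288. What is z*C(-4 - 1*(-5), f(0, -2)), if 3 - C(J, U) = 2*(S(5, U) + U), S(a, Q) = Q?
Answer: -2016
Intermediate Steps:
C(J, U) = 3 - 4*U (C(J, U) = 3 - 2*(U + U) = 3 - 2*2*U = 3 - 4*U)
z*C(-4 - 1*(-5), f(0, -2)) = -288*(3 - 4*(-1)) = -288*(3 + 4) = -288*7 = -2016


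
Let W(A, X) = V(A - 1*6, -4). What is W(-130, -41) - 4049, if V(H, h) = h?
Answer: -4053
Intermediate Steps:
W(A, X) = -4
W(-130, -41) - 4049 = -4 - 4049 = -4053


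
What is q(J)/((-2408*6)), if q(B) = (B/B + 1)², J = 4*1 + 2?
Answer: -1/3612 ≈ -0.00027685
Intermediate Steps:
J = 6 (J = 4 + 2 = 6)
q(B) = 4 (q(B) = (1 + 1)² = 2² = 4)
q(J)/((-2408*6)) = 4/((-2408*6)) = 4/(-14448) = 4*(-1/14448) = -1/3612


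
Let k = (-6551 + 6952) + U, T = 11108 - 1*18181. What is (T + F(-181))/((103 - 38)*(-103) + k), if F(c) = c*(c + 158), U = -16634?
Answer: 1455/11464 ≈ 0.12692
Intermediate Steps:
F(c) = c*(158 + c)
T = -7073 (T = 11108 - 18181 = -7073)
k = -16233 (k = (-6551 + 6952) - 16634 = 401 - 16634 = -16233)
(T + F(-181))/((103 - 38)*(-103) + k) = (-7073 - 181*(158 - 181))/((103 - 38)*(-103) - 16233) = (-7073 - 181*(-23))/(65*(-103) - 16233) = (-7073 + 4163)/(-6695 - 16233) = -2910/(-22928) = -2910*(-1/22928) = 1455/11464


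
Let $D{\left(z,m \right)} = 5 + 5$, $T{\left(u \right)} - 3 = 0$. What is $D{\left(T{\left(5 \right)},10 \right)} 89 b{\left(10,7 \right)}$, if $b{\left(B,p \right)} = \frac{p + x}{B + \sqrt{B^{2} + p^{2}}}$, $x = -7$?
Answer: $0$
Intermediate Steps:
$T{\left(u \right)} = 3$ ($T{\left(u \right)} = 3 + 0 = 3$)
$D{\left(z,m \right)} = 10$
$b{\left(B,p \right)} = \frac{-7 + p}{B + \sqrt{B^{2} + p^{2}}}$ ($b{\left(B,p \right)} = \frac{p - 7}{B + \sqrt{B^{2} + p^{2}}} = \frac{-7 + p}{B + \sqrt{B^{2} + p^{2}}}$)
$D{\left(T{\left(5 \right)},10 \right)} 89 b{\left(10,7 \right)} = 10 \cdot 89 \frac{-7 + 7}{10 + \sqrt{10^{2} + 7^{2}}} = 890 \frac{1}{10 + \sqrt{100 + 49}} \cdot 0 = 890 \frac{1}{10 + \sqrt{149}} \cdot 0 = 890 \cdot 0 = 0$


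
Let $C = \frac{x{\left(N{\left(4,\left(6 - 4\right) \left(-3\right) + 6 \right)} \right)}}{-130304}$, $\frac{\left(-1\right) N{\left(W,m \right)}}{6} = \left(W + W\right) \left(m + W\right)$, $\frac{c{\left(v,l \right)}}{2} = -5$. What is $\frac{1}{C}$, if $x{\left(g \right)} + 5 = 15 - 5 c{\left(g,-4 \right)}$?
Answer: $- \frac{32576}{15} \approx -2171.7$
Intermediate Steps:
$c{\left(v,l \right)} = -10$ ($c{\left(v,l \right)} = 2 \left(-5\right) = -10$)
$N{\left(W,m \right)} = - 12 W \left(W + m\right)$ ($N{\left(W,m \right)} = - 6 \left(W + W\right) \left(m + W\right) = - 6 \cdot 2 W \left(W + m\right) = - 12 W \left(W + m\right)$)
$x{\left(g \right)} = 60$ ($x{\left(g \right)} = -5 + \left(15 - -50\right) = -5 + \left(15 + 50\right) = -5 + 65 = 60$)
$C = - \frac{15}{32576}$ ($C = \frac{60}{-130304} = 60 \left(- \frac{1}{130304}\right) = - \frac{15}{32576} \approx -0.00046046$)
$\frac{1}{C} = \frac{1}{- \frac{15}{32576}} = - \frac{32576}{15}$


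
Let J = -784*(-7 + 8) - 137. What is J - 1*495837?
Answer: -496758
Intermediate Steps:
J = -921 (J = -784 - 137 = -921)
J - 1*495837 = -921 - 1*495837 = -921 - 495837 = -496758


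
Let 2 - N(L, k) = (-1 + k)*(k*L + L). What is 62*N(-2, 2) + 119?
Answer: 615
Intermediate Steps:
N(L, k) = 2 - (-1 + k)*(L + L*k) (N(L, k) = 2 - (-1 + k)*(k*L + L) = 2 - (-1 + k)*(L*k + L) = 2 - (-1 + k)*(L + L*k))
62*N(-2, 2) + 119 = 62*(2 - 2 - 1*(-2)*2²) + 119 = 62*(2 - 2 - 1*(-2)*4) + 119 = 62*(2 - 2 + 8) + 119 = 62*8 + 119 = 496 + 119 = 615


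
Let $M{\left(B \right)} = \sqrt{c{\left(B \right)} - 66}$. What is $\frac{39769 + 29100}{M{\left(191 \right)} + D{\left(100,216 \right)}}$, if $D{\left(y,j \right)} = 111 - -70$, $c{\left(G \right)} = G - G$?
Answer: $\frac{12465289}{32827} - \frac{68869 i \sqrt{66}}{32827} \approx 379.73 - 17.044 i$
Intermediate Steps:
$c{\left(G \right)} = 0$
$M{\left(B \right)} = i \sqrt{66}$ ($M{\left(B \right)} = \sqrt{0 - 66} = \sqrt{-66} = i \sqrt{66}$)
$D{\left(y,j \right)} = 181$ ($D{\left(y,j \right)} = 111 + 70 = 181$)
$\frac{39769 + 29100}{M{\left(191 \right)} + D{\left(100,216 \right)}} = \frac{39769 + 29100}{i \sqrt{66} + 181} = \frac{68869}{181 + i \sqrt{66}}$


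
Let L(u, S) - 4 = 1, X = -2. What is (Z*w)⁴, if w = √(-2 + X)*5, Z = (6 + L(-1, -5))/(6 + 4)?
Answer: 14641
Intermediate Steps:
L(u, S) = 5 (L(u, S) = 4 + 1 = 5)
Z = 11/10 (Z = (6 + 5)/(6 + 4) = 11/10 ≈ 1.1000)
w = 10*I (w = √(-2 - 2)*5 = √(-4)*5 = (2*I)*5 = 10*I ≈ 10.0*I)
(Z*w)⁴ = (11*(10*I)/10)⁴ = (11*I)⁴ = 14641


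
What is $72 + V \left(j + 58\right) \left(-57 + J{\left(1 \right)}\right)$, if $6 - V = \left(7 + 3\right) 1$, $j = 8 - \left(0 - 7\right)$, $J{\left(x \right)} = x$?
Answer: $16424$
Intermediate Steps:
$j = 15$ ($j = 8 - \left(0 - 7\right) = 8 - -7 = 8 + 7 = 15$)
$V = -4$ ($V = 6 - \left(7 + 3\right) 1 = 6 - 10 \cdot 1 = 6 - 10 = -4$)
$72 + V \left(j + 58\right) \left(-57 + J{\left(1 \right)}\right) = 72 - 4 \left(15 + 58\right) \left(-57 + 1\right) = 72 - 4 \cdot 73 \left(-56\right) = 72 - -16352 = 72 + 16352 = 16424$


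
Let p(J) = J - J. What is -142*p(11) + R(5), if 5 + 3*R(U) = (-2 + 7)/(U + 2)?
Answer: -10/7 ≈ -1.4286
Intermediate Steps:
R(U) = -5/3 + 5/(3*(2 + U)) (R(U) = -5/3 + ((-2 + 7)/(U + 2))/3 = -5/3 + (5/(2 + U))/3 = -5/3 + 5/(3*(2 + U)))
p(J) = 0
-142*p(11) + R(5) = -142*0 + 5*(-1 - 1*5)/(3*(2 + 5)) = 0 + (5/3)*(-1 - 5)/7 = 0 + (5/3)*(⅐)*(-6) = 0 - 10/7 = -10/7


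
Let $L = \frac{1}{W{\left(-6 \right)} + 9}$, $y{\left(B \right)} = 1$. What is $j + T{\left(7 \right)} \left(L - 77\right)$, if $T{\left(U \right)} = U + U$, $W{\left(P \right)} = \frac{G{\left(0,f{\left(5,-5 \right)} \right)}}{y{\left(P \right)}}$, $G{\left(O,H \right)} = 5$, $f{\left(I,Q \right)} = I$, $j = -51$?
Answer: $-1128$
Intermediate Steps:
$W{\left(P \right)} = 5$ ($W{\left(P \right)} = \frac{5}{1} = 5 \cdot 1 = 5$)
$L = \frac{1}{14}$ ($L = \frac{1}{5 + 9} = \frac{1}{14} \approx 0.071429$)
$T{\left(U \right)} = 2 U$
$j + T{\left(7 \right)} \left(L - 77\right) = -51 + 2 \cdot 7 \left(\frac{1}{14} - 77\right) = -51 + 14 \left(\frac{1}{14} - 77\right) = -51 + 14 \left(- \frac{1077}{14}\right) = -51 - 1077 = -1128$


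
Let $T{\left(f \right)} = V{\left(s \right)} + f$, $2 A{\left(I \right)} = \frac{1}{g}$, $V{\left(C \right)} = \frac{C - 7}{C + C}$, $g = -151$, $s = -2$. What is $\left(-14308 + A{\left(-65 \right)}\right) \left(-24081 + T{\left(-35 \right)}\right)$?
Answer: $\frac{416783694735}{1208} \approx 3.4502 \cdot 10^{8}$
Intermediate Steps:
$V{\left(C \right)} = \frac{-7 + C}{2 C}$
$A{\left(I \right)} = - \frac{1}{302}$ ($A{\left(I \right)} = \frac{1}{2 \left(-151\right)} = \frac{1}{2} \left(- \frac{1}{151}\right) = - \frac{1}{302}$)
$T{\left(f \right)} = \frac{9}{4} + f$ ($T{\left(f \right)} = \frac{-7 - 2}{2 \left(-2\right)} + f = \frac{1}{2} \left(- \frac{1}{2}\right) \left(-9\right) + f = \frac{9}{4} + f$)
$\left(-14308 + A{\left(-65 \right)}\right) \left(-24081 + T{\left(-35 \right)}\right) = \left(-14308 - \frac{1}{302}\right) \left(-24081 + \left(\frac{9}{4} - 35\right)\right) = - \frac{4321017 \left(-24081 - \frac{131}{4}\right)}{302} = \left(- \frac{4321017}{302}\right) \left(- \frac{96455}{4}\right) = \frac{416783694735}{1208}$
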